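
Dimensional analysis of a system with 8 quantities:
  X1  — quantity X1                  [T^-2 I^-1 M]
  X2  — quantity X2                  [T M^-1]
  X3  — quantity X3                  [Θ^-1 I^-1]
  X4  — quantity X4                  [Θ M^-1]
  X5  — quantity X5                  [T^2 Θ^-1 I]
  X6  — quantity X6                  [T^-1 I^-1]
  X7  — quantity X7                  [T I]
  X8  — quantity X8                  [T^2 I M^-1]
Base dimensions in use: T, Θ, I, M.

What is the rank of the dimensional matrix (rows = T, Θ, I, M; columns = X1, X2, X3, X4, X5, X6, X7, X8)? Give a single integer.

3

Write exponents as rows T,Θ,I,M / cols X1,X2,X3,X4,X5,X6,X7,X8:
  T: [-2  1  0  0  2 -1  1  2]
  Θ: [ 0  0 -1  1 -1  0  0  0]
  I: [-1  0 -1  0  1 -1  1  1]
  M: [ 1 -1  0 -1  0  0  0 -1]
RREF → pivots at {X1,X2,X3} ⇒ r = 3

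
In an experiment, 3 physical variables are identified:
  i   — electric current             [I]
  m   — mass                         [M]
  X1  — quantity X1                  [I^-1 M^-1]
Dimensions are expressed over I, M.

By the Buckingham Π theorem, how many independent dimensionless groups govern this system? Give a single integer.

1

Dimensional matrix (I×M by i×m×X1):
  I: [ 1  0 -1]
  M: [ 0  1 -1]
Row reduction gives pivot columns i,m; rank = 2
3 vars − rank 2 = 1 Π group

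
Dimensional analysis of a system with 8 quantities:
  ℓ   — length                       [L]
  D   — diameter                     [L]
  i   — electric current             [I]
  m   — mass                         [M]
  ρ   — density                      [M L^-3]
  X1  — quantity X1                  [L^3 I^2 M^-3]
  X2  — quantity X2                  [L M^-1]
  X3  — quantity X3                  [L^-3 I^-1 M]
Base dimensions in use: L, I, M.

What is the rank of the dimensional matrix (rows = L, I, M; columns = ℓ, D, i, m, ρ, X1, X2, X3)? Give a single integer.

3

Exponent matrix [L,I,M] × [ℓ,D,i,m,ρ,X1,X2,X3]:
  L: [ 1  1  0  0 -3  3  1 -3]
  I: [ 0  0  1  0  0  2  0 -1]
  M: [ 0  0  0  1  1 -3 -1  1]
RREF → pivots at {ℓ,i,m} ⇒ r = 3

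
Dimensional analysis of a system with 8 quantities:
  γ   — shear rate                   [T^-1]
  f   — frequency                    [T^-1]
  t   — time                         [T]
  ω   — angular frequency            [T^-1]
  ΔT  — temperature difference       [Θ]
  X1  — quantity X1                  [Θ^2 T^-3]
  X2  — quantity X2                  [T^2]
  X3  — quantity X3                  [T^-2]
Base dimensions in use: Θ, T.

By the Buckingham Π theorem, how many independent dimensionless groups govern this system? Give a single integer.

Write exponents as rows Θ,T / cols γ,f,t,ω,ΔT,X1,X2,X3:
  Θ: [ 0  0  0  0  1  2  0  0]
  T: [-1 -1  1 -1  0 -3  2 -2]
Echelon form has 2 nonzero rows (pivots: γ,ΔT)
8 vars − rank 2 = 6 Π groups

6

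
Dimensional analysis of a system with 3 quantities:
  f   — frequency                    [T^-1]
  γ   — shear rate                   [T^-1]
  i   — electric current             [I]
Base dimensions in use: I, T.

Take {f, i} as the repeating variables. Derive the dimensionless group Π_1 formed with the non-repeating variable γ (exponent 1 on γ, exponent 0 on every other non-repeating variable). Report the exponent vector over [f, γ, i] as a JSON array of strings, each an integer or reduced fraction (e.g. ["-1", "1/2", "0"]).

Write exponents as rows I,T / cols f,γ,i:
  I: [ 0  0  1]
  T: [-1 -1  0]
Row reduction gives pivot columns f,i; rank = 2
Repeat: f,i; free: γ
RREF:
  r0: [   1    1    0]
  r1: [   0    0    1]
Fix exponent of γ at 1; solve each RREF row for its pivot's exponent:
  r0: exp(f) + (1)·1 = 0 ⇒ exp(f) = -1
  r1: exp(i) + (0)·1 = 0 ⇒ exp(i) = 0
Π_1 = f^-1 · γ

["-1", "1", "0"]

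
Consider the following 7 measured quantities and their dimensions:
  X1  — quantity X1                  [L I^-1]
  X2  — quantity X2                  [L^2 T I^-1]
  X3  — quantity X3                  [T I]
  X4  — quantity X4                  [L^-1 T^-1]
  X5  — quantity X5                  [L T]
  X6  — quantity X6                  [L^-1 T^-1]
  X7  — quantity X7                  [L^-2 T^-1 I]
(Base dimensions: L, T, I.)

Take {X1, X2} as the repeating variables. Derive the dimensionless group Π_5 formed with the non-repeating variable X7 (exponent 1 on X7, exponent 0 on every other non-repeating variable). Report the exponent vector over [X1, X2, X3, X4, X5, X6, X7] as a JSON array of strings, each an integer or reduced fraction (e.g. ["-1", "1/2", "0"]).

Dimensional matrix (L×T×I by X1×X2×X3×X4×X5×X6×X7):
  L: [ 1  2  0 -1  1 -1 -2]
  T: [ 0  1  1 -1  1 -1 -1]
  I: [-1 -1  1  0  0  0  1]
Echelon form has 2 nonzero rows (pivots: X1,X2)
Pivot set = {X1,X2}, free = {X3,X4,X5,X6,X7}
RREF:
  r0: [   1    0   -2    1   -1    1    0]
  r1: [   0    1    1   -1    1   -1   -1]
  r2: [   0    0    0    0    0    0    0]
Fix exponent of X7 at 1, X3 at 0, X4 at 0, X5 at 0, X6 at 0; solve each RREF row for its pivot's exponent:
  r0: exp(X1) + (0)·1 = 0 ⇒ exp(X1) = 0
  r1: exp(X2) + (-1)·1 = 0 ⇒ exp(X2) = 1
Π_5 = X2 · X7

["0", "1", "0", "0", "0", "0", "1"]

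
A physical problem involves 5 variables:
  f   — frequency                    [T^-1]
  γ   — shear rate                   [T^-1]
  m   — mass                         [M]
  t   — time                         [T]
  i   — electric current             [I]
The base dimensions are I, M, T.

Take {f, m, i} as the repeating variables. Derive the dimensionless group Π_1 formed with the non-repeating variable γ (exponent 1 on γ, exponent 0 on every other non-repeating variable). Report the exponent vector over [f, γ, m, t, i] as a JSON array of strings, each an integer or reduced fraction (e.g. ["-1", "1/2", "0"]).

Exponent matrix [I,M,T] × [f,γ,m,t,i]:
  I: [ 0  0  0  0  1]
  M: [ 0  0  1  0  0]
  T: [-1 -1  0  1  0]
Echelon form has 3 nonzero rows (pivots: f,m,i)
Pivot set = {f,m,i}, free = {γ,t}
RREF:
  r0: [   1    1    0   -1    0]
  r1: [   0    0    1    0    0]
  r2: [   0    0    0    0    1]
Fix exponent of γ at 1, t at 0; solve each RREF row for its pivot's exponent:
  r0: exp(f) + (1)·1 = 0 ⇒ exp(f) = -1
  r1: exp(m) + (0)·1 = 0 ⇒ exp(m) = 0
  r2: exp(i) + (0)·1 = 0 ⇒ exp(i) = 0
Π_1 = f^-1 · γ

["-1", "1", "0", "0", "0"]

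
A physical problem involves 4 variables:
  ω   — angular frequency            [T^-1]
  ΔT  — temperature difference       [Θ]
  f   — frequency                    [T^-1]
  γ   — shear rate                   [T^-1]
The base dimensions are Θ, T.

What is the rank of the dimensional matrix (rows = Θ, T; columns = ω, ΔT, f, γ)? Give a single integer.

2

Write exponents as rows Θ,T / cols ω,ΔT,f,γ:
  Θ: [ 0  1  0  0]
  T: [-1  0 -1 -1]
Row reduction gives pivot columns ω,ΔT; rank = 2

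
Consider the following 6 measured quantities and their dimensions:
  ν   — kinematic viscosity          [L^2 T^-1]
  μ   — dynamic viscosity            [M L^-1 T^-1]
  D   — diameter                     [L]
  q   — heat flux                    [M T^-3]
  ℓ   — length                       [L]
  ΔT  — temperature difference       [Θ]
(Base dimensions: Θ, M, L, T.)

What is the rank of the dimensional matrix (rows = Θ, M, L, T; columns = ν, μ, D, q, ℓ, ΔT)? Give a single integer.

4

Write exponents as rows Θ,M,L,T / cols ν,μ,D,q,ℓ,ΔT:
  Θ: [ 0  0  0  0  0  1]
  M: [ 0  1  0  1  0  0]
  L: [ 2 -1  1  0  1  0]
  T: [-1 -1  0 -3  0  0]
RREF → pivots at {ν,μ,D,ΔT} ⇒ r = 4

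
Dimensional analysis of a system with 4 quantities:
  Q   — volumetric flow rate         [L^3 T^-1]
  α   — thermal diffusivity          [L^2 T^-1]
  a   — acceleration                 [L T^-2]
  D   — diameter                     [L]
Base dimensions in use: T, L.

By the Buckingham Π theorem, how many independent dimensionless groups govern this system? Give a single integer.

Write exponents as rows T,L / cols Q,α,a,D:
  T: [-1 -1 -2  0]
  L: [ 3  2  1  1]
RREF → pivots at {Q,α} ⇒ r = 2
4 vars − rank 2 = 2 Π groups

2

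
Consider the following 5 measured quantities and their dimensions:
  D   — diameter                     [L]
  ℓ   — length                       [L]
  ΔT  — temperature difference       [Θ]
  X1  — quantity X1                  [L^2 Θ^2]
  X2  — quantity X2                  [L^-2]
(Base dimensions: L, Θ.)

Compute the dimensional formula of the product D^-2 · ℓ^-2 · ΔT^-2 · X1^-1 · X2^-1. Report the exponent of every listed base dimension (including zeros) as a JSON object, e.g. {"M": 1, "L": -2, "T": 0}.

Exponent matrix [L,Θ] × [D,ℓ,ΔT,X1,X2]:
  L: [ 1  1  0  2 -2]
  Θ: [ 0  0  1  2  0]
  [L]: (-2)·1+(-2)·1+(-2)·0+(-1)·2+(-1)·-2 = -4
  [Θ]: (-2)·0+(-2)·0+(-2)·1+(-1)·2+(-1)·0 = -4
⇒ L^-4 Θ^-4

{"L": -4, "Θ": -4}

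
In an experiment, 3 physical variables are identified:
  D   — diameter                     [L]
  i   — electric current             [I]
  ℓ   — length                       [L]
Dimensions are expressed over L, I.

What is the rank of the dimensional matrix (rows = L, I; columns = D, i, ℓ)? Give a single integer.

2

Write exponents as rows L,I / cols D,i,ℓ:
  L: [ 1  0  1]
  I: [ 0  1  0]
Echelon form has 2 nonzero rows (pivots: D,i)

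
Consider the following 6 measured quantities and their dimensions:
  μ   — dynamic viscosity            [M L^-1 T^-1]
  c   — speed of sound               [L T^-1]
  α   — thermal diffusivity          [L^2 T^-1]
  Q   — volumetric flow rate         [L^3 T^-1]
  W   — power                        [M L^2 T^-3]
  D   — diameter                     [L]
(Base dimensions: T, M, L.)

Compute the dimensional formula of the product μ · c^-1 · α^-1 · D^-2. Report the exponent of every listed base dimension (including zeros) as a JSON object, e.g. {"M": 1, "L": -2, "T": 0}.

{"T": 1, "M": 1, "L": -6}

Dimensional matrix (T×M×L by μ×c×α×Q×W×D):
  T: [-1 -1 -1 -1 -3  0]
  M: [ 1  0  0  0  1  0]
  L: [-1  1  2  3  2  1]
  [T]: (1)·-1+(-1)·-1+(-1)·-1+(-2)·0 = 1
  [M]: (1)·1+(-1)·0+(-1)·0+(-2)·0 = 1
  [L]: (1)·-1+(-1)·1+(-1)·2+(-2)·1 = -6
⇒ T M L^-6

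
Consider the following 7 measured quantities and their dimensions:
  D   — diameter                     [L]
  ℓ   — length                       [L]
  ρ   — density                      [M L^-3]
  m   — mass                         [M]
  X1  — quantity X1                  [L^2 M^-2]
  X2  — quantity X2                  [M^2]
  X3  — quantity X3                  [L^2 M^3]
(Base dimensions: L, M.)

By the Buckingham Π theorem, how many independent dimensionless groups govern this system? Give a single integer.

5

Write exponents as rows L,M / cols D,ℓ,ρ,m,X1,X2,X3:
  L: [ 1  1 -3  0  2  0  2]
  M: [ 0  0  1  1 -2  2  3]
RREF → pivots at {D,ρ} ⇒ r = 2
7 vars − rank 2 = 5 Π groups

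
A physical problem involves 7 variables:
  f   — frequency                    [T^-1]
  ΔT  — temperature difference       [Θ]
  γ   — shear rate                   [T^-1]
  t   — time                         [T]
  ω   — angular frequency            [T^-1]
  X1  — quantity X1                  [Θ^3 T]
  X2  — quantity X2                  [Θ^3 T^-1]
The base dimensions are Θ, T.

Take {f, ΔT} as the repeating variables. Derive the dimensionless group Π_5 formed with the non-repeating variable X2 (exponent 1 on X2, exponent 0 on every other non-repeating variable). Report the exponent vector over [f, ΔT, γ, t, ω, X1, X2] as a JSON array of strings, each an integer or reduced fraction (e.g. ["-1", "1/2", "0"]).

Dimensional matrix (Θ×T by f×ΔT×γ×t×ω×X1×X2):
  Θ: [ 0  1  0  0  0  3  3]
  T: [-1  0 -1  1 -1  1 -1]
Row reduction gives pivot columns f,ΔT; rank = 2
Repeat: f,ΔT; free: γ,t,ω,X1,X2
RREF:
  r0: [   1    0    1   -1    1   -1    1]
  r1: [   0    1    0    0    0    3    3]
Fix exponent of X2 at 1, γ at 0, t at 0, ω at 0, X1 at 0; solve each RREF row for its pivot's exponent:
  r0: exp(f) + (1)·1 = 0 ⇒ exp(f) = -1
  r1: exp(ΔT) + (3)·1 = 0 ⇒ exp(ΔT) = -3
Π_5 = f^-1 · ΔT^-3 · X2

["-1", "-3", "0", "0", "0", "0", "1"]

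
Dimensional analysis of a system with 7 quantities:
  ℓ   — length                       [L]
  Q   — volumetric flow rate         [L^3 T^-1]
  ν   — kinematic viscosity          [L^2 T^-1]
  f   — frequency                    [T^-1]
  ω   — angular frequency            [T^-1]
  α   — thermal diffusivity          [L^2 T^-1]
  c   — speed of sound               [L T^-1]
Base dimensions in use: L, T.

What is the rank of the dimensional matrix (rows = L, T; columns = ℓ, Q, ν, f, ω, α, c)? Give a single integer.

Write exponents as rows L,T / cols ℓ,Q,ν,f,ω,α,c:
  L: [ 1  3  2  0  0  2  1]
  T: [ 0 -1 -1 -1 -1 -1 -1]
Echelon form has 2 nonzero rows (pivots: ℓ,Q)

2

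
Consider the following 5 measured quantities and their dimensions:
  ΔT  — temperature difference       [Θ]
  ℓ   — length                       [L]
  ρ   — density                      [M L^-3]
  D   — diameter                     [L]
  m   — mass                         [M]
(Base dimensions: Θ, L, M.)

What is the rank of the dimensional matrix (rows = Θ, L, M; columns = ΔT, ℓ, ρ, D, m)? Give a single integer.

Dimensional matrix (Θ×L×M by ΔT×ℓ×ρ×D×m):
  Θ: [ 1  0  0  0  0]
  L: [ 0  1 -3  1  0]
  M: [ 0  0  1  0  1]
Row reduction gives pivot columns ΔT,ℓ,ρ; rank = 3

3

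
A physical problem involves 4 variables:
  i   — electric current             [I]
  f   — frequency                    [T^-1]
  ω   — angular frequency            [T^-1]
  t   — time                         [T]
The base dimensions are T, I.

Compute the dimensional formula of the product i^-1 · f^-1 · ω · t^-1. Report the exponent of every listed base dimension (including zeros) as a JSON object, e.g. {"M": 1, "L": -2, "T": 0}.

Write exponents as rows T,I / cols i,f,ω,t:
  T: [ 0 -1 -1  1]
  I: [ 1  0  0  0]
  [T]: (-1)·0+(-1)·-1+(1)·-1+(-1)·1 = -1
  [I]: (-1)·1+(-1)·0+(1)·0+(-1)·0 = -1
⇒ T^-1 I^-1

{"T": -1, "I": -1}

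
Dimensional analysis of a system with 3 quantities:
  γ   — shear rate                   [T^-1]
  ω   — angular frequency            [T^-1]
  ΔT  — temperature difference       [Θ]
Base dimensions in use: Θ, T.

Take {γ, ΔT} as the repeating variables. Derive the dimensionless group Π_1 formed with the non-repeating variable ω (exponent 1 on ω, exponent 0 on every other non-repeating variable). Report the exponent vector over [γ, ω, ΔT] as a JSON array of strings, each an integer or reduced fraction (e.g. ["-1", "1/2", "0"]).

["-1", "1", "0"]

Exponent matrix [Θ,T] × [γ,ω,ΔT]:
  Θ: [ 0  0  1]
  T: [-1 -1  0]
RREF → pivots at {γ,ΔT} ⇒ r = 2
Repeat: γ,ΔT; free: ω
RREF:
  r0: [   1    1    0]
  r1: [   0    0    1]
Fix exponent of ω at 1; solve each RREF row for its pivot's exponent:
  r0: exp(γ) + (1)·1 = 0 ⇒ exp(γ) = -1
  r1: exp(ΔT) + (0)·1 = 0 ⇒ exp(ΔT) = 0
Π_1 = γ^-1 · ω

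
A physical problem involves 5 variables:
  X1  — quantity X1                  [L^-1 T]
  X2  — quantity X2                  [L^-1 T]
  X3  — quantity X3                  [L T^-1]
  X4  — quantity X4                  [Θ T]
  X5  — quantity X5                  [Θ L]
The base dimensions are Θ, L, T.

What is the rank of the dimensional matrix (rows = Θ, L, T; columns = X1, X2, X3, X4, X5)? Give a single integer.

2

Write exponents as rows Θ,L,T / cols X1,X2,X3,X4,X5:
  Θ: [ 0  0  0  1  1]
  L: [-1 -1  1  0  1]
  T: [ 1  1 -1  1  0]
RREF → pivots at {X1,X4} ⇒ r = 2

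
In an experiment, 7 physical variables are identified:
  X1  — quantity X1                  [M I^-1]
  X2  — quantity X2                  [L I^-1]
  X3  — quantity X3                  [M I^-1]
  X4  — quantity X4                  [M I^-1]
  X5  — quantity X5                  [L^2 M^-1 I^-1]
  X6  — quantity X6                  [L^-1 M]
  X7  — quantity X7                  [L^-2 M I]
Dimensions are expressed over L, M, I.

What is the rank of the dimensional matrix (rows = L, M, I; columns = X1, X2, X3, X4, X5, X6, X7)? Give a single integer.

Write exponents as rows L,M,I / cols X1,X2,X3,X4,X5,X6,X7:
  L: [ 0  1  0  0  2 -1 -2]
  M: [ 1  0  1  1 -1  1  1]
  I: [-1 -1 -1 -1 -1  0  1]
RREF → pivots at {X1,X2} ⇒ r = 2

2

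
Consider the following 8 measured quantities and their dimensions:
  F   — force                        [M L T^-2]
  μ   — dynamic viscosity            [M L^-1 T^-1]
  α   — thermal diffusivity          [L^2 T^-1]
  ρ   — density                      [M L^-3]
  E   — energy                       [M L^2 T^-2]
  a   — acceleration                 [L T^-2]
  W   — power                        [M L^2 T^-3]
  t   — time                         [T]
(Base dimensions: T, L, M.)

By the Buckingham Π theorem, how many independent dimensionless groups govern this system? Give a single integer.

Dimensional matrix (T×L×M by F×μ×α×ρ×E×a×W×t):
  T: [-2 -1 -1  0 -2 -2 -3  1]
  L: [ 1 -1  2 -3  2  1  2  0]
  M: [ 1  1  0  1  1  0  1  0]
Echelon form has 3 nonzero rows (pivots: F,μ,E)
n=8, r=3 ⇒ 5 dimensionless groups

5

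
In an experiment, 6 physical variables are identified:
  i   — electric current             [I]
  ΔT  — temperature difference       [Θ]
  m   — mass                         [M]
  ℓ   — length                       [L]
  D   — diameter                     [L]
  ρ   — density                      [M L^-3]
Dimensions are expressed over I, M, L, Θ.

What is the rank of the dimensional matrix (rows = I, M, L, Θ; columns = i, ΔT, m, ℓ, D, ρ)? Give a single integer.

4

Write exponents as rows I,M,L,Θ / cols i,ΔT,m,ℓ,D,ρ:
  I: [ 1  0  0  0  0  0]
  M: [ 0  0  1  0  0  1]
  L: [ 0  0  0  1  1 -3]
  Θ: [ 0  1  0  0  0  0]
Echelon form has 4 nonzero rows (pivots: i,ΔT,m,ℓ)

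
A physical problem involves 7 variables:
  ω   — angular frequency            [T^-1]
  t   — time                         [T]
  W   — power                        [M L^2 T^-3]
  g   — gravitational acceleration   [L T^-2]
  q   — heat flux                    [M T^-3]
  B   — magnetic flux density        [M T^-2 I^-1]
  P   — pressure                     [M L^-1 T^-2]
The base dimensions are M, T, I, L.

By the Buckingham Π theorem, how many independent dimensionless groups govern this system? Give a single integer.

Dimensional matrix (M×T×I×L by ω×t×W×g×q×B×P):
  M: [ 0  0  1  0  1  1  1]
  T: [-1  1 -3 -2 -3 -2 -2]
  I: [ 0  0  0  0  0 -1  0]
  L: [ 0  0  2  1  0  0 -1]
RREF → pivots at {ω,W,g,B} ⇒ r = 4
n=7, r=4 ⇒ 3 dimensionless groups

3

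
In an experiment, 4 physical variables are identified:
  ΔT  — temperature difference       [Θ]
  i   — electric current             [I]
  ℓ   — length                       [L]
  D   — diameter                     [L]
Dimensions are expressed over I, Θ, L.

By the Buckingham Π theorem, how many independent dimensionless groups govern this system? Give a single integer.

Dimensional matrix (I×Θ×L by ΔT×i×ℓ×D):
  I: [ 0  1  0  0]
  Θ: [ 1  0  0  0]
  L: [ 0  0  1  1]
RREF → pivots at {ΔT,i,ℓ} ⇒ r = 3
n=4, r=3 ⇒ 1 dimensionless group

1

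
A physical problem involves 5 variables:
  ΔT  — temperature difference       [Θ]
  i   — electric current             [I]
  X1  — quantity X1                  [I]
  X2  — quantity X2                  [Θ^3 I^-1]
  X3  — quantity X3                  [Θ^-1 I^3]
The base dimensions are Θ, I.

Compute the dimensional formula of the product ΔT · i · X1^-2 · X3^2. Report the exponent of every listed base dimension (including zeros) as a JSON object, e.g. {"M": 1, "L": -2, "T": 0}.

{"Θ": -1, "I": 5}

Exponent matrix [Θ,I] × [ΔT,i,X1,X2,X3]:
  Θ: [ 1  0  0  3 -1]
  I: [ 0  1  1 -1  3]
  [Θ]: (1)·1+(1)·0+(-2)·0+(2)·-1 = -1
  [I]: (1)·0+(1)·1+(-2)·1+(2)·3 = 5
⇒ Θ^-1 I^5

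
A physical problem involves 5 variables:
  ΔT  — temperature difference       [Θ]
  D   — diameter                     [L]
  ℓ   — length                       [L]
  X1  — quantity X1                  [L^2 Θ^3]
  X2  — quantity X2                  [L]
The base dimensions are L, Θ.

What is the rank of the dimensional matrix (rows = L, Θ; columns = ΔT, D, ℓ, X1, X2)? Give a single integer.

2

Dimensional matrix (L×Θ by ΔT×D×ℓ×X1×X2):
  L: [ 0  1  1  2  1]
  Θ: [ 1  0  0  3  0]
Row reduction gives pivot columns ΔT,D; rank = 2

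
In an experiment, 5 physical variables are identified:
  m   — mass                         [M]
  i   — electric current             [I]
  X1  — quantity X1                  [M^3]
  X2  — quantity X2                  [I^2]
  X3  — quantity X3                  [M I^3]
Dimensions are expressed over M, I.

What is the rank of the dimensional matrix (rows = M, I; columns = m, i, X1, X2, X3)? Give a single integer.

Exponent matrix [M,I] × [m,i,X1,X2,X3]:
  M: [ 1  0  3  0  1]
  I: [ 0  1  0  2  3]
Row reduction gives pivot columns m,i; rank = 2

2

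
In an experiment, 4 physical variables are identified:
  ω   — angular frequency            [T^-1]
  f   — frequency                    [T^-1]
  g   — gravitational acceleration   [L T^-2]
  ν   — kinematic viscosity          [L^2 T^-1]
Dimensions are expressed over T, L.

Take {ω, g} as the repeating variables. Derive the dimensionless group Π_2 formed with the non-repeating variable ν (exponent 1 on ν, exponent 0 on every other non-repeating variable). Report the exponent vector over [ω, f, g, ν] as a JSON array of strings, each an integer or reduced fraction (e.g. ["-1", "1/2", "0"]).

Write exponents as rows T,L / cols ω,f,g,ν:
  T: [-1 -1 -2 -1]
  L: [ 0  0  1  2]
Row reduction gives pivot columns ω,g; rank = 2
Pivot set = {ω,g}, free = {f,ν}
RREF:
  r0: [   1    1    0   -3]
  r1: [   0    0    1    2]
Fix exponent of ν at 1, f at 0; solve each RREF row for its pivot's exponent:
  r0: exp(ω) + (-3)·1 = 0 ⇒ exp(ω) = 3
  r1: exp(g) + (2)·1 = 0 ⇒ exp(g) = -2
Π_2 = ω^3 · g^-2 · ν

["3", "0", "-2", "1"]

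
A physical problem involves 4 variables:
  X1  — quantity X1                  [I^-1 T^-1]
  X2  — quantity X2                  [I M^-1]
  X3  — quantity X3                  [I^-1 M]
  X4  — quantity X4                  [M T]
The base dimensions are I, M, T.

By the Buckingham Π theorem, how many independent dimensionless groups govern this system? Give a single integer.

2

Exponent matrix [I,M,T] × [X1,X2,X3,X4]:
  I: [-1  1 -1  0]
  M: [ 0 -1  1  1]
  T: [-1  0  0  1]
Row reduction gives pivot columns X1,X2; rank = 2
n=4, r=2 ⇒ 2 dimensionless groups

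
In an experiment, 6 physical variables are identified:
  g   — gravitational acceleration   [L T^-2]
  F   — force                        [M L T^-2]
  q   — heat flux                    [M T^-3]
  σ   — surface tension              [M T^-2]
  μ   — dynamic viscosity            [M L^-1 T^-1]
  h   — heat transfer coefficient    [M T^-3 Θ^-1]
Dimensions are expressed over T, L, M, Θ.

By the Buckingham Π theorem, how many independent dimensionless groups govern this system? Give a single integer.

Exponent matrix [T,L,M,Θ] × [g,F,q,σ,μ,h]:
  T: [-2 -2 -3 -2 -1 -3]
  L: [ 1  1  0  0 -1  0]
  M: [ 0  1  1  1  1  1]
  Θ: [ 0  0  0  0  0 -1]
RREF → pivots at {g,F,q,h} ⇒ r = 4
Π count = n − r = 6 − 4 = 2

2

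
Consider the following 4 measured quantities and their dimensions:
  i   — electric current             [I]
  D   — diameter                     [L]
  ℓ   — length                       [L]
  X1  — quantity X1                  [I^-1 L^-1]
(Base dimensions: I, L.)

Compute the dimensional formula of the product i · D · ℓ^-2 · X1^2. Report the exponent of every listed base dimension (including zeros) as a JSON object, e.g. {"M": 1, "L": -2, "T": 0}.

Exponent matrix [I,L] × [i,D,ℓ,X1]:
  I: [ 1  0  0 -1]
  L: [ 0  1  1 -1]
  [I]: (1)·1+(1)·0+(-2)·0+(2)·-1 = -1
  [L]: (1)·0+(1)·1+(-2)·1+(2)·-1 = -3
⇒ I^-1 L^-3

{"I": -1, "L": -3}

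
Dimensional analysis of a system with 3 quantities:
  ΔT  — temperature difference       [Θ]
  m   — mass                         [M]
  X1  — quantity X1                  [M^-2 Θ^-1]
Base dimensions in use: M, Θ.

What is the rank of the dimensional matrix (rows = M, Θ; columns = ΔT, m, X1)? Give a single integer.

2

Exponent matrix [M,Θ] × [ΔT,m,X1]:
  M: [ 0  1 -2]
  Θ: [ 1  0 -1]
RREF → pivots at {ΔT,m} ⇒ r = 2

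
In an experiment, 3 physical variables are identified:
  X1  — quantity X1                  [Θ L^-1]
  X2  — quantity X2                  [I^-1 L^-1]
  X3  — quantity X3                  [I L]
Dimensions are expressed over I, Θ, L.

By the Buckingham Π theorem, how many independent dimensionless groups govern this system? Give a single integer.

Exponent matrix [I,Θ,L] × [X1,X2,X3]:
  I: [ 0 -1  1]
  Θ: [ 1  0  0]
  L: [-1 -1  1]
Row reduction gives pivot columns X1,X2; rank = 2
3 vars − rank 2 = 1 Π group

1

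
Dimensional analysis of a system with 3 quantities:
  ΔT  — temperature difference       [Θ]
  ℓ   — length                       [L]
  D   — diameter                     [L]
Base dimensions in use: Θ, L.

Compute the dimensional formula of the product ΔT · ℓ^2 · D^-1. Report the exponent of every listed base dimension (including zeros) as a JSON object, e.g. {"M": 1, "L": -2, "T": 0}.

{"Θ": 1, "L": 1}

Write exponents as rows Θ,L / cols ΔT,ℓ,D:
  Θ: [ 1  0  0]
  L: [ 0  1  1]
  [Θ]: (1)·1+(2)·0+(-1)·0 = 1
  [L]: (1)·0+(2)·1+(-1)·1 = 1
⇒ Θ L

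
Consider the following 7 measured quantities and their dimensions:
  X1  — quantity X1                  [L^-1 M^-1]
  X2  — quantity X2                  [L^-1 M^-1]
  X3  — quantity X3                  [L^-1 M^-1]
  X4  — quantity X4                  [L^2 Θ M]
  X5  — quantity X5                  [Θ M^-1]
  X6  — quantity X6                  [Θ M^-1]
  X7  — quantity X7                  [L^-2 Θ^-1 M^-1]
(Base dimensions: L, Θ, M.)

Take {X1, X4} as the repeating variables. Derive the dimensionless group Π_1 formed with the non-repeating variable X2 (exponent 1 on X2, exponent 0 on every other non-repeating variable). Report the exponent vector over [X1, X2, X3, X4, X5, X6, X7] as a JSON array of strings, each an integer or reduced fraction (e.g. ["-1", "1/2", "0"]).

Dimensional matrix (L×Θ×M by X1×X2×X3×X4×X5×X6×X7):
  L: [-1 -1 -1  2  0  0 -2]
  Θ: [ 0  0  0  1  1  1 -1]
  M: [-1 -1 -1  1 -1 -1 -1]
Echelon form has 2 nonzero rows (pivots: X1,X4)
Pivot set = {X1,X4}, free = {X2,X3,X5,X6,X7}
RREF:
  r0: [   1    1    1    0    2    2    0]
  r1: [   0    0    0    1    1    1   -1]
  r2: [   0    0    0    0    0    0    0]
Fix exponent of X2 at 1, X3 at 0, X5 at 0, X6 at 0, X7 at 0; solve each RREF row for its pivot's exponent:
  r0: exp(X1) + (1)·1 = 0 ⇒ exp(X1) = -1
  r1: exp(X4) + (0)·1 = 0 ⇒ exp(X4) = 0
Π_1 = X1^-1 · X2

["-1", "1", "0", "0", "0", "0", "0"]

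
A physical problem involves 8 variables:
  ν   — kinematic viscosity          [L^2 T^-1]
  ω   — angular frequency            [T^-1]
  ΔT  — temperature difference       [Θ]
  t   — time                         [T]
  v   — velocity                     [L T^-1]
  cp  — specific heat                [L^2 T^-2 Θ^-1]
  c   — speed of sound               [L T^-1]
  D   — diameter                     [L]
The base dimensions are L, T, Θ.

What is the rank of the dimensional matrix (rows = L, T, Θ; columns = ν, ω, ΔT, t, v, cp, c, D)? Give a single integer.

3

Exponent matrix [L,T,Θ] × [ν,ω,ΔT,t,v,cp,c,D]:
  L: [ 2  0  0  0  1  2  1  1]
  T: [-1 -1  0  1 -1 -2 -1  0]
  Θ: [ 0  0  1  0  0 -1  0  0]
Row reduction gives pivot columns ν,ω,ΔT; rank = 3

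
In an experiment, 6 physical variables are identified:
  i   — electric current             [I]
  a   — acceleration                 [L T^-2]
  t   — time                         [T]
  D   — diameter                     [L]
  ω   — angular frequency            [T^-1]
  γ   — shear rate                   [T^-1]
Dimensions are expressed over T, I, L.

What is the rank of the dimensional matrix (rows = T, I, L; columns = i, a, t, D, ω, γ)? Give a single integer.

3

Write exponents as rows T,I,L / cols i,a,t,D,ω,γ:
  T: [ 0 -2  1  0 -1 -1]
  I: [ 1  0  0  0  0  0]
  L: [ 0  1  0  1  0  0]
RREF → pivots at {i,a,t} ⇒ r = 3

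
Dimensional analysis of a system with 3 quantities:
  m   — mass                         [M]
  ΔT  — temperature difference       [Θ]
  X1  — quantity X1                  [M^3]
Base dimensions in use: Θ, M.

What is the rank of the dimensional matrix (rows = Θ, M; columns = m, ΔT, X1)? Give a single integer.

Write exponents as rows Θ,M / cols m,ΔT,X1:
  Θ: [ 0  1  0]
  M: [ 1  0  3]
Row reduction gives pivot columns m,ΔT; rank = 2

2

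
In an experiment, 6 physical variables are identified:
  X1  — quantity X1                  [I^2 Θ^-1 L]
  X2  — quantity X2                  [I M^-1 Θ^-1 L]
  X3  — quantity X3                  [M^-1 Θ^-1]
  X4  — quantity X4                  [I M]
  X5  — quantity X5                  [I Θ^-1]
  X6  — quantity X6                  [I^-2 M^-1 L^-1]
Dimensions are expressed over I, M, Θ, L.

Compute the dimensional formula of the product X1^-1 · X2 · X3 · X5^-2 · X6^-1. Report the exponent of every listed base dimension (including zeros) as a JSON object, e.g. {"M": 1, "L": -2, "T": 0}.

Exponent matrix [I,M,Θ,L] × [X1,X2,X3,X4,X5,X6]:
  I: [ 2  1  0  1  1 -2]
  M: [ 0 -1 -1  1  0 -1]
  Θ: [-1 -1 -1  0 -1  0]
  L: [ 1  1  0  0  0 -1]
  [I]: (-1)·2+(1)·1+(1)·0+(-2)·1+(-1)·-2 = -1
  [M]: (-1)·0+(1)·-1+(1)·-1+(-2)·0+(-1)·-1 = -1
  [Θ]: (-1)·-1+(1)·-1+(1)·-1+(-2)·-1+(-1)·0 = 1
  [L]: (-1)·1+(1)·1+(1)·0+(-2)·0+(-1)·-1 = 1
⇒ I^-1 M^-1 Θ L

{"I": -1, "M": -1, "Θ": 1, "L": 1}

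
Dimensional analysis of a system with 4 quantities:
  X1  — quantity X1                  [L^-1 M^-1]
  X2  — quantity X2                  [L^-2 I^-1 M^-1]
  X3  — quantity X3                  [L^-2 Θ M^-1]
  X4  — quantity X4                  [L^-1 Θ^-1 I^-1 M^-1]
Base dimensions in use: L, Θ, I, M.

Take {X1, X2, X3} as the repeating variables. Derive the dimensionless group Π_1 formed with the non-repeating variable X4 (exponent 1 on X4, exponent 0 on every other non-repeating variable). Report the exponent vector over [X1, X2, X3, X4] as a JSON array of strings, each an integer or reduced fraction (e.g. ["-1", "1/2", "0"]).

["-1", "-1", "1", "1"]

Write exponents as rows L,Θ,I,M / cols X1,X2,X3,X4:
  L: [-1 -2 -2 -1]
  Θ: [ 0  0  1 -1]
  I: [ 0 -1  0 -1]
  M: [-1 -1 -1 -1]
Row reduction gives pivot columns X1,X2,X3; rank = 3
Pivot set = {X1,X2,X3}, free = {X4}
RREF:
  r0: [   1    0    0    1]
  r1: [   0    1    0    1]
  r2: [   0    0    1   -1]
  r3: [   0    0    0    0]
Fix exponent of X4 at 1; solve each RREF row for its pivot's exponent:
  r0: exp(X1) + (1)·1 = 0 ⇒ exp(X1) = -1
  r1: exp(X2) + (1)·1 = 0 ⇒ exp(X2) = -1
  r2: exp(X3) + (-1)·1 = 0 ⇒ exp(X3) = 1
Π_1 = X1^-1 · X2^-1 · X3 · X4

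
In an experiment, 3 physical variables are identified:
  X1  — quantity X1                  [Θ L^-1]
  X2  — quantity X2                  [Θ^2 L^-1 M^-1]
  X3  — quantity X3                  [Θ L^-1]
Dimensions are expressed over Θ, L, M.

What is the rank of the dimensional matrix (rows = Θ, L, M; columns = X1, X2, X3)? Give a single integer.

2

Write exponents as rows Θ,L,M / cols X1,X2,X3:
  Θ: [ 1  2  1]
  L: [-1 -1 -1]
  M: [ 0 -1  0]
Echelon form has 2 nonzero rows (pivots: X1,X2)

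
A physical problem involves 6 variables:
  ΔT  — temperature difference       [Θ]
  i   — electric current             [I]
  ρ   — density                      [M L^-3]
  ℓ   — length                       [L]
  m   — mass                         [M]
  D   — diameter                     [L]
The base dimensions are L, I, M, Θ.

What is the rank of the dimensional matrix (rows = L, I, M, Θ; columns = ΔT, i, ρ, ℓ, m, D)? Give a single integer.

Exponent matrix [L,I,M,Θ] × [ΔT,i,ρ,ℓ,m,D]:
  L: [ 0  0 -3  1  0  1]
  I: [ 0  1  0  0  0  0]
  M: [ 0  0  1  0  1  0]
  Θ: [ 1  0  0  0  0  0]
Row reduction gives pivot columns ΔT,i,ρ,ℓ; rank = 4

4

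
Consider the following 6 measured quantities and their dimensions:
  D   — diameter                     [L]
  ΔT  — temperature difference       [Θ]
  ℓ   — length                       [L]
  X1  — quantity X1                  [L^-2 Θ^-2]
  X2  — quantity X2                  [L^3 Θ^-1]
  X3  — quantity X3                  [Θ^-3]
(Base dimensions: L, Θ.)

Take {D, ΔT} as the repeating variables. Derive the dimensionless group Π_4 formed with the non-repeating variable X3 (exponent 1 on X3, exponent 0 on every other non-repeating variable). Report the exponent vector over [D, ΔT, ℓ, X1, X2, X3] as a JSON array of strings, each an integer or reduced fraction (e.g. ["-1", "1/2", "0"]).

["0", "3", "0", "0", "0", "1"]

Write exponents as rows L,Θ / cols D,ΔT,ℓ,X1,X2,X3:
  L: [ 1  0  1 -2  3  0]
  Θ: [ 0  1  0 -2 -1 -3]
RREF → pivots at {D,ΔT} ⇒ r = 2
Pivot set = {D,ΔT}, free = {ℓ,X1,X2,X3}
RREF:
  r0: [   1    0    1   -2    3    0]
  r1: [   0    1    0   -2   -1   -3]
Fix exponent of X3 at 1, ℓ at 0, X1 at 0, X2 at 0; solve each RREF row for its pivot's exponent:
  r0: exp(D) + (0)·1 = 0 ⇒ exp(D) = 0
  r1: exp(ΔT) + (-3)·1 = 0 ⇒ exp(ΔT) = 3
Π_4 = ΔT^3 · X3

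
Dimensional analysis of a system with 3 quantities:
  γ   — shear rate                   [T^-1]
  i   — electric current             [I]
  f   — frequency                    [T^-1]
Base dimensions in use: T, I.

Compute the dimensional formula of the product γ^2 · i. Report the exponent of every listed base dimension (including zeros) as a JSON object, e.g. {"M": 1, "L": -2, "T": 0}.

{"T": -2, "I": 1}

Exponent matrix [T,I] × [γ,i,f]:
  T: [-1  0 -1]
  I: [ 0  1  0]
  [T]: (2)·-1+(1)·0 = -2
  [I]: (2)·0+(1)·1 = 1
⇒ T^-2 I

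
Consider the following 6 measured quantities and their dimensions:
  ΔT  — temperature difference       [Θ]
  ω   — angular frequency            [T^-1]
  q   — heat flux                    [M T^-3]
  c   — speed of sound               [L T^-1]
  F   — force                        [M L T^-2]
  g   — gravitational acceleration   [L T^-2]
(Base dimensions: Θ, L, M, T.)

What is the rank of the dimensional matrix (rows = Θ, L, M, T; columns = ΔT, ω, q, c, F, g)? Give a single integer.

4

Write exponents as rows Θ,L,M,T / cols ΔT,ω,q,c,F,g:
  Θ: [ 1  0  0  0  0  0]
  L: [ 0  0  0  1  1  1]
  M: [ 0  0  1  0  1  0]
  T: [ 0 -1 -3 -1 -2 -2]
RREF → pivots at {ΔT,ω,q,c} ⇒ r = 4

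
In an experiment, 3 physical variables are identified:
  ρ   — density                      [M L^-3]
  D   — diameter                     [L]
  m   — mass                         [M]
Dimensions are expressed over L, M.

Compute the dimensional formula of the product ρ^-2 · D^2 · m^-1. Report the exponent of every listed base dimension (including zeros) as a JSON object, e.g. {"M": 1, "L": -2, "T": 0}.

Write exponents as rows L,M / cols ρ,D,m:
  L: [-3  1  0]
  M: [ 1  0  1]
  [L]: (-2)·-3+(2)·1+(-1)·0 = 8
  [M]: (-2)·1+(2)·0+(-1)·1 = -3
⇒ L^8 M^-3

{"L": 8, "M": -3}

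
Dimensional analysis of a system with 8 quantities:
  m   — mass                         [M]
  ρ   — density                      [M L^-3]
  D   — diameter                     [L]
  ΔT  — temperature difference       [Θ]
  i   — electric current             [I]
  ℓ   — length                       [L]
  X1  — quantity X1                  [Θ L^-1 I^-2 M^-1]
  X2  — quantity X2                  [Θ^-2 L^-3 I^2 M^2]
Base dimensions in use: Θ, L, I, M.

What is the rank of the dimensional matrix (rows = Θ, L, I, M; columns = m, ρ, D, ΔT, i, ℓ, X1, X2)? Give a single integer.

Exponent matrix [Θ,L,I,M] × [m,ρ,D,ΔT,i,ℓ,X1,X2]:
  Θ: [ 0  0  0  1  0  0  1 -2]
  L: [ 0 -3  1  0  0  1 -1 -3]
  I: [ 0  0  0  0  1  0 -2  2]
  M: [ 1  1  0  0  0  0 -1  2]
Echelon form has 4 nonzero rows (pivots: m,ρ,ΔT,i)

4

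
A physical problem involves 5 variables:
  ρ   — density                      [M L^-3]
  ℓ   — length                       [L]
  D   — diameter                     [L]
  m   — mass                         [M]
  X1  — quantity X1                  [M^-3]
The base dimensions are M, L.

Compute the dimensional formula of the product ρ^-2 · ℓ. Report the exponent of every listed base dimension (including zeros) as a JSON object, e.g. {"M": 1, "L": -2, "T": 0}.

Dimensional matrix (M×L by ρ×ℓ×D×m×X1):
  M: [ 1  0  0  1 -3]
  L: [-3  1  1  0  0]
  [M]: (-2)·1+(1)·0 = -2
  [L]: (-2)·-3+(1)·1 = 7
⇒ M^-2 L^7

{"M": -2, "L": 7}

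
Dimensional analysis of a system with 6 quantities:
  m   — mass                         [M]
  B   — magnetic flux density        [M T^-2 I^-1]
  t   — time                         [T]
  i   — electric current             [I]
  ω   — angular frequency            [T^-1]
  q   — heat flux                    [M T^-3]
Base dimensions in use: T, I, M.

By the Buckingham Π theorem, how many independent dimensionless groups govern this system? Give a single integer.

Write exponents as rows T,I,M / cols m,B,t,i,ω,q:
  T: [ 0 -2  1  0 -1 -3]
  I: [ 0 -1  0  1  0  0]
  M: [ 1  1  0  0  0  1]
Row reduction gives pivot columns m,B,t; rank = 3
6 vars − rank 3 = 3 Π groups

3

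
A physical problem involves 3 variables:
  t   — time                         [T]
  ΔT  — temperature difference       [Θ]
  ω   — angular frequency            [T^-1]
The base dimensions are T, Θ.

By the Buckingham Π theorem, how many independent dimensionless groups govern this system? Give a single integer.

1

Write exponents as rows T,Θ / cols t,ΔT,ω:
  T: [ 1  0 -1]
  Θ: [ 0  1  0]
Row reduction gives pivot columns t,ΔT; rank = 2
3 vars − rank 2 = 1 Π group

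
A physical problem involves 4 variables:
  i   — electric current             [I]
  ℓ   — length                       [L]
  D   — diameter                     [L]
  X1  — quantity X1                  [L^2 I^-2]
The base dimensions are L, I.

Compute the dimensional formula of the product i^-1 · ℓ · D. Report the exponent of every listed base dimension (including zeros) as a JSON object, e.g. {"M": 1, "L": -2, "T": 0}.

{"L": 2, "I": -1}

Write exponents as rows L,I / cols i,ℓ,D,X1:
  L: [ 0  1  1  2]
  I: [ 1  0  0 -2]
  [L]: (-1)·0+(1)·1+(1)·1 = 2
  [I]: (-1)·1+(1)·0+(1)·0 = -1
⇒ L^2 I^-1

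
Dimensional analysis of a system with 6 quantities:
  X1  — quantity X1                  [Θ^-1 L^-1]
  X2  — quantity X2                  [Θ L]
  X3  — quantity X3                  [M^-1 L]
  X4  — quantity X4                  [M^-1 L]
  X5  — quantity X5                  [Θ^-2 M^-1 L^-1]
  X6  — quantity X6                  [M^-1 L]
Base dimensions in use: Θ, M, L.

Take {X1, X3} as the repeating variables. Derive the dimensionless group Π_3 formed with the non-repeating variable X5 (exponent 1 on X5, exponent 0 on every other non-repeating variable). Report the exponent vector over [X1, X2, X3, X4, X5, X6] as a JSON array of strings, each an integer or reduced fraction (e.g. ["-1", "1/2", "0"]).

Exponent matrix [Θ,M,L] × [X1,X2,X3,X4,X5,X6]:
  Θ: [-1  1  0  0 -2  0]
  M: [ 0  0 -1 -1 -1 -1]
  L: [-1  1  1  1 -1  1]
Row reduction gives pivot columns X1,X3; rank = 2
Pivot set = {X1,X3}, free = {X2,X4,X5,X6}
RREF:
  r0: [   1   -1    0    0    2    0]
  r1: [   0    0    1    1    1    1]
  r2: [   0    0    0    0    0    0]
Fix exponent of X5 at 1, X2 at 0, X4 at 0, X6 at 0; solve each RREF row for its pivot's exponent:
  r0: exp(X1) + (2)·1 = 0 ⇒ exp(X1) = -2
  r1: exp(X3) + (1)·1 = 0 ⇒ exp(X3) = -1
Π_3 = X1^-2 · X3^-1 · X5

["-2", "0", "-1", "0", "1", "0"]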